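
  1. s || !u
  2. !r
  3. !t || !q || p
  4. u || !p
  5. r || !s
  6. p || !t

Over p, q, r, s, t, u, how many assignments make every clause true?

2

There are 2^6 = 64 truth assignments over (p, q, r, s, t, u).
Split on s. With s = true, the clauses containing s are satisfied and !s drops from the rest; 0 of the 2^5 = 32 assignments to the other variables satisfy what remains.
With s = false, by the same count on the reduced clause set, 2 assignments work.
(One model: p=F, q=F, r=F, s=F, t=F, u=F.)
Total: 0 + 2 = 2.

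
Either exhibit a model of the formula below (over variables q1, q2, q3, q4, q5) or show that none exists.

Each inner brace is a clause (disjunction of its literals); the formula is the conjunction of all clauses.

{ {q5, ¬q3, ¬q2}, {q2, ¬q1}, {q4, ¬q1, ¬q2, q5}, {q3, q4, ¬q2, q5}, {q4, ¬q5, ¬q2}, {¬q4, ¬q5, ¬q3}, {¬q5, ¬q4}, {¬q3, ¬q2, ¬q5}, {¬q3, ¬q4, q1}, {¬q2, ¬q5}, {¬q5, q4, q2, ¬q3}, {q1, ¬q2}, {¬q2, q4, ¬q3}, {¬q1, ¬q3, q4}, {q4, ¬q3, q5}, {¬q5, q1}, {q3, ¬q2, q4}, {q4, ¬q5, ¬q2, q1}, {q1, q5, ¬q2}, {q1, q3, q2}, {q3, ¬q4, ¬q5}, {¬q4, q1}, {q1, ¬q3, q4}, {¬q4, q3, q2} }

q1 ↦ True,  q2 ↦ True,  q3 ↦ False,  q4 ↦ True,  q5 ↦ False

Branch on q2: set q2 = True.
The clause (¬q5) is unit, so q5 = False.
The clause (¬q3) is unit, so q3 = False.
The clause (q4) is unit, so q4 = True.
The clause (q1) is unit, so q1 = True.
Every clause now holds.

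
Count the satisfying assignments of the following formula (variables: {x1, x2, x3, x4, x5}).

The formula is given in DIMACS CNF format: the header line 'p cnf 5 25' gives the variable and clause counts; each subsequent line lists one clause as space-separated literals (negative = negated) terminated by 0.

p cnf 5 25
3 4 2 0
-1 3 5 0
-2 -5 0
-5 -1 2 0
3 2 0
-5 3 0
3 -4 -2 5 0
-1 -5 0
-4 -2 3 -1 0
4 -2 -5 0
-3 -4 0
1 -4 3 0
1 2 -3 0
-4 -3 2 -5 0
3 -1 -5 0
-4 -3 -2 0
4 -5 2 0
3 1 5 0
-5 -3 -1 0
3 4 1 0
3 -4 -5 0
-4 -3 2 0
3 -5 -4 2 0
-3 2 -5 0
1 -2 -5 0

There are 2^5 = 32 truth assignments over (x1, x2, x3, x4, x5).
Split on x3. With x3 = True, the clauses containing x3 are satisfied and ¬x3 drops from the rest; 3 of the 2^4 = 16 assignments to the other variables satisfy what remains.
With x3 = False, by the same count on the reduced clause set, 0 assignments work.
Total: 3 + 0 = 3.

3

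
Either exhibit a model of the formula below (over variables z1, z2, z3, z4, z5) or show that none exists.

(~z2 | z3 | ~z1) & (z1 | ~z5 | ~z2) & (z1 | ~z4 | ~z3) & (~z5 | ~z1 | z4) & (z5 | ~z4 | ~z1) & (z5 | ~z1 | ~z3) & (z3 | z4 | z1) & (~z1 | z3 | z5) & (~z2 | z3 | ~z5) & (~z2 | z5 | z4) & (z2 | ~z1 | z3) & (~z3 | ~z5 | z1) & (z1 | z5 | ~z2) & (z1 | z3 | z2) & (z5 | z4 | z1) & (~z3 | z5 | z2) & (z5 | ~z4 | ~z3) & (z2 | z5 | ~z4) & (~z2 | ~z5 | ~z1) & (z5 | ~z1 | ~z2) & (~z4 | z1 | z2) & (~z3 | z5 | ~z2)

Case z2 = 0:
Case z1 = 1:
(z3) alone gives z3 = 1.
(z5) alone gives z5 = 1.
(z4) alone gives z4 = 1.
This assignment satisfies each clause.

z1=1, z2=0, z3=1, z4=1, z5=1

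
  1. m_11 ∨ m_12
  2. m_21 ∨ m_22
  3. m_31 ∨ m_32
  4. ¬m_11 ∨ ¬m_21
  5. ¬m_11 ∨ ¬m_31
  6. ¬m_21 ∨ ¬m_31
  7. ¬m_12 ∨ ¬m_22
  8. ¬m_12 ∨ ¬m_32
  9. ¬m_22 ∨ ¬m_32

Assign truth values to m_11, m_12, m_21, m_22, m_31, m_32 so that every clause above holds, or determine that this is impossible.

Suppose m_11 = True.
(¬m_21) alone gives m_21 = False.
(m_22) alone gives m_22 = True.
(¬m_31) alone gives m_31 = False.
(m_32) alone gives m_32 = True.
But (¬m_32) is also a unit clause — contradiction.
Undo m_11 and try m_11 = False.
(m_12) alone gives m_12 = True.
(¬m_22) alone gives m_22 = False.
(m_21) alone gives m_21 = True.
(¬m_31) alone gives m_31 = False.
(m_32) alone gives m_32 = True.
But (¬m_32) is also a unit clause — contradiction.
Either choice for m_11 ends in contradiction.

UNSATISFIABLE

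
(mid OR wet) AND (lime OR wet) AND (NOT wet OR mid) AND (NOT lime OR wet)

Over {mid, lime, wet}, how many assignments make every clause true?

There are 2^3 = 8 truth assignments over (mid, lime, wet).
Check each against the 4 clauses (columns in the order mid, lime, wet):
  F F F  ✗ fails (mid OR wet)
  F F T  ✗ fails (NOT wet OR mid)
  F T F  ✗ fails (mid OR wet)
  F T T  ✗ fails (NOT wet OR mid)
  T F F  ✗ fails (lime OR wet)
  T F T  ✓ satisfies all
  T T F  ✗ fails (NOT lime OR wet)
  T T T  ✓ satisfies all
2 of the 8 rows are models.

2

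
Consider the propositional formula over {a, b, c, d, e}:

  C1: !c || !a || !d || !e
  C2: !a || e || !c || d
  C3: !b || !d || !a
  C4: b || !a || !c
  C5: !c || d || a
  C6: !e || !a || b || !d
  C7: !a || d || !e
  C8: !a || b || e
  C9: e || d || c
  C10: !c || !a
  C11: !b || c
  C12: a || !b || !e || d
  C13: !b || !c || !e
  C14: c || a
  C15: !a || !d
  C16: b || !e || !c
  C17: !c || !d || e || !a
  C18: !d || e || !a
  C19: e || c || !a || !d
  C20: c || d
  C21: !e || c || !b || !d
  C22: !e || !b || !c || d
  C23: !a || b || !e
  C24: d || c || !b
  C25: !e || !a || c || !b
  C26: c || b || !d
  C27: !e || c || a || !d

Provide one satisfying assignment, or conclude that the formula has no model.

Case c = true:
Unit clause (!a) forces a = false.
Unit clause (d) forces d = true.
Case b = false:
Unit clause (!e) forces e = false.
This assignment satisfies each clause.

a=false,  b=false,  c=true,  d=true,  e=false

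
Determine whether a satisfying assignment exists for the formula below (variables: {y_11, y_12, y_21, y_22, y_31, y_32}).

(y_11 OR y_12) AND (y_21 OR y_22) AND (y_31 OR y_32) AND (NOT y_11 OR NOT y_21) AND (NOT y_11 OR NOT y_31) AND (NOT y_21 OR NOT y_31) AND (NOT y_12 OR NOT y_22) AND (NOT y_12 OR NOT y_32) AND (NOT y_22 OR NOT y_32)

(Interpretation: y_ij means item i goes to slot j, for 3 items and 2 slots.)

Case y_11 = true:
(NOT y_21) alone gives y_21 = false.
(y_22) alone gives y_22 = true.
(NOT y_31) alone gives y_31 = false.
(y_32) alone gives y_32 = true.
Now (NOT y_32) is unsatisfied and unit — conflict.
That branch fails; take y_11 = false instead.
(y_12) alone gives y_12 = true.
(NOT y_22) alone gives y_22 = false.
(y_21) alone gives y_21 = true.
(NOT y_31) alone gives y_31 = false.
(y_32) alone gives y_32 = true.
Now (NOT y_32) is unsatisfied and unit — conflict.
Both values of y_11 lead to a conflict.
No assignment satisfies every clause.

No, unsatisfiable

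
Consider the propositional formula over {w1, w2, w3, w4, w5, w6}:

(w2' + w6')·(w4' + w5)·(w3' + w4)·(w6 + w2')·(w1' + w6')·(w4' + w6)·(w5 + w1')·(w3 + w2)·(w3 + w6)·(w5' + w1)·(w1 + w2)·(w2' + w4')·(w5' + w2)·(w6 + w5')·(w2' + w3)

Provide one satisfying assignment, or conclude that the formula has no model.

UNSATISFIABLE

Try w2 = 0.
From the singleton clause (w3), w3 = 1.
From the singleton clause (w4), w4 = 1.
From the singleton clause (w5), w5 = 1.
Now (w5') is unsatisfied and unit — conflict.
That branch fails; take w2 = 1 instead.
From the singleton clause (w6'), w6 = 0.
Now (w6) is unsatisfied and unit — conflict.
Both values of w2 lead to a conflict.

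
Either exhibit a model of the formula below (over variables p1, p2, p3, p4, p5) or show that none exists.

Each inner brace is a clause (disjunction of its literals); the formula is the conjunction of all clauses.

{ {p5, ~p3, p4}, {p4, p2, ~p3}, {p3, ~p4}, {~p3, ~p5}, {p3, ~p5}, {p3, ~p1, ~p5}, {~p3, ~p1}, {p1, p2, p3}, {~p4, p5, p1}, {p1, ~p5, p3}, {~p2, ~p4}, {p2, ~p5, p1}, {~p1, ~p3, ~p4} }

p1: 1, p2: 0, p3: 0, p4: 0, p5: 0

Try p3 = 0.
Unit clause (~p4) forces p4 = 0.
Unit clause (~p5) forces p5 = 0.
Try p1 = 1.
All clauses hold; p2 can take either value.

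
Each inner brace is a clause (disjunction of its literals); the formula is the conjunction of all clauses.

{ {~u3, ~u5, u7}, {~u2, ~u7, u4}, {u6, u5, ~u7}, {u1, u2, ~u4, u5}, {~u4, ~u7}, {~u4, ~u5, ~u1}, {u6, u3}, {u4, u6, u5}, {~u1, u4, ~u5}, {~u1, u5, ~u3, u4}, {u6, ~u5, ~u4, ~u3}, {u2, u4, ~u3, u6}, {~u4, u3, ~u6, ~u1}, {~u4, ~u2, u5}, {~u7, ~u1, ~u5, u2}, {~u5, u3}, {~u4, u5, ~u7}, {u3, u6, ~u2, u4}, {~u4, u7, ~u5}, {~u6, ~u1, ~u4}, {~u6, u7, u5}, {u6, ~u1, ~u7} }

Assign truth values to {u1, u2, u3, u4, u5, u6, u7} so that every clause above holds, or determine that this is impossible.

u1=0, u2=0, u3=1, u4=0, u5=1, u6=1, u7=1

Suppose u4 = 0.
Suppose u2 = 0.
Suppose u6 = 1.
Suppose u1 = 0.
Suppose u5 = 1.
Unit clause (u3) forces u3 = 1.
Unit clause (u7) forces u7 = 1.
This assignment satisfies each clause.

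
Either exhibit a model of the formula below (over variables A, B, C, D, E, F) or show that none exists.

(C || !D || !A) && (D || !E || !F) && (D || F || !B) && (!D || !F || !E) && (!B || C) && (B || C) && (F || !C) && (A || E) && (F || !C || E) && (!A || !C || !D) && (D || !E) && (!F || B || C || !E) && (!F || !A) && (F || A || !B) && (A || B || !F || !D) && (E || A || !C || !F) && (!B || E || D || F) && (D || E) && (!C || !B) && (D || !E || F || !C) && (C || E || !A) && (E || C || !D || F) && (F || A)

Suppose B = false.
From the singleton clause (C), C = true.
From the singleton clause (F), F = true.
From the singleton clause (!A), A = false.
From the singleton clause (E), E = true.
From the singleton clause (D), D = true.
Now (!D) is unsatisfied and unit — conflict.
So B must be the other value — set B = true.
From the singleton clause (C), C = true.
Now (!C) is unsatisfied and unit — conflict.
Both values of B lead to a conflict.

UNSATISFIABLE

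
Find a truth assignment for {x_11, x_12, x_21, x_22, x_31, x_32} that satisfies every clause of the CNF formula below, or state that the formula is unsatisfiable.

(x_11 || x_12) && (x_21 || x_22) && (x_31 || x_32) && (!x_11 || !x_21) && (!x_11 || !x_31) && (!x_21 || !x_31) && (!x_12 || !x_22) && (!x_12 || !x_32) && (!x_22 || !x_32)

UNSATISFIABLE

Try x_11 = true.
The clause (!x_21) is unit, so x_21 = false.
The clause (x_22) is unit, so x_22 = true.
The clause (!x_31) is unit, so x_31 = false.
The clause (x_32) is unit, so x_32 = true.
That conflicts with the unit clause (!x_32).
Backtrack on x_11: now try x_11 = false.
The clause (x_12) is unit, so x_12 = true.
The clause (!x_22) is unit, so x_22 = false.
The clause (x_21) is unit, so x_21 = true.
The clause (!x_31) is unit, so x_31 = false.
The clause (x_32) is unit, so x_32 = true.
That conflicts with the unit clause (!x_32).
Both values of x_11 lead to a conflict.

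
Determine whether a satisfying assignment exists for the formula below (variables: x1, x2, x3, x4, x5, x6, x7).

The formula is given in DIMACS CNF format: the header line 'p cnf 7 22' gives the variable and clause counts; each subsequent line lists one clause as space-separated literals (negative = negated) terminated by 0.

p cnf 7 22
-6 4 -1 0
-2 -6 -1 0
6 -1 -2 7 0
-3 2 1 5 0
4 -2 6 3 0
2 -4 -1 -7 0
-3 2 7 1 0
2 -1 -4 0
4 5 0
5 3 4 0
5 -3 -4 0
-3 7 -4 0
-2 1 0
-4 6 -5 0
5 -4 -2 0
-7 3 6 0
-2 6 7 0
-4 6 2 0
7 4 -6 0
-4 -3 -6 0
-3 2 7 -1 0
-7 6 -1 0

Yes, satisfiable

Case x4 = False:
(x5) alone gives x5 = True.
Case x6 = False:
Case x2 = False:
Case x7 = False:
Case x3 = False:
All clauses hold; x1 can take either value.
A satisfying assignment: x1: False; x2: False; x3: False; x4: False; x5: True; x6: False; x7: False.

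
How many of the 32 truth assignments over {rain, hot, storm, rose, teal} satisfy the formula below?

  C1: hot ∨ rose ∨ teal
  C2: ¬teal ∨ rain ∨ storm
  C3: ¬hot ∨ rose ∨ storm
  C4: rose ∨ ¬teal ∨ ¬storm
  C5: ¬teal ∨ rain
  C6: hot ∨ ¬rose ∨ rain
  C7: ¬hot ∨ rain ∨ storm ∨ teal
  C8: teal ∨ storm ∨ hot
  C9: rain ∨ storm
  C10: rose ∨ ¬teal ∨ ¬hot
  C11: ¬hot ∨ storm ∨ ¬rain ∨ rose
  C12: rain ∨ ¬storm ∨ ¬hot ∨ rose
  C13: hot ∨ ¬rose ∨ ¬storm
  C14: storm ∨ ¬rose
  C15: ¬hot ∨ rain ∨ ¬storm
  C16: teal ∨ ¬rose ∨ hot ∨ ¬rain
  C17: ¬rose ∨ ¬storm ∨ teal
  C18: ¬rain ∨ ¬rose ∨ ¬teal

2

There are 2^5 = 32 truth assignments over (rain, hot, storm, rose, teal).
Split on storm. With storm = True, the clauses containing storm are satisfied and ¬storm drops from the rest; 1 of the 2^4 = 16 assignments to the other variables satisfy what remains.
With storm = False, by the same count on the reduced clause set, 1 assignment works.
(One model: rain=T, hot=F, storm=F, rose=F, teal=T.)
Total: 1 + 1 = 2.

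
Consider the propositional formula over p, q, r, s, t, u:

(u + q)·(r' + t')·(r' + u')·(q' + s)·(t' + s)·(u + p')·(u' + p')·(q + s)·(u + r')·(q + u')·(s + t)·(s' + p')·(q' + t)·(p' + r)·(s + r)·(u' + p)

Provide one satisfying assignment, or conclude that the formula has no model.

p ↦ 0; q ↦ 1; r ↦ 0; s ↦ 1; t ↦ 1; u ↦ 0

Try u = 0.
Unit clause (q) forces q = 1.
Unit clause (s) forces s = 1.
Unit clause (p') forces p = 0.
Unit clause (r') forces r = 0.
Unit clause (t) forces t = 1.
Every clause now holds.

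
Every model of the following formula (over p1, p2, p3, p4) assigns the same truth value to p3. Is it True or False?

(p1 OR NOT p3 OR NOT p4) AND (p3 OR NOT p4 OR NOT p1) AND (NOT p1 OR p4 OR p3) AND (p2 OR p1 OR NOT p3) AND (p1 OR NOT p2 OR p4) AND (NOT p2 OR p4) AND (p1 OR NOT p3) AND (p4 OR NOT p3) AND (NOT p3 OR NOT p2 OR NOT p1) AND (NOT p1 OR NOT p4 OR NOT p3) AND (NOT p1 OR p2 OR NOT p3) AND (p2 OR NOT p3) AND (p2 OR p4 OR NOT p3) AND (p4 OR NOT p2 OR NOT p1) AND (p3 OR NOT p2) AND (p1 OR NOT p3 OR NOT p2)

False

Suppose p3 = true.
Unit clause (p1) forces p1 = true.
Unit clause (p4) forces p4 = true.
Now (NOT p4) is unsatisfied and unit — conflict.
So every satisfying assignment has p3 = False.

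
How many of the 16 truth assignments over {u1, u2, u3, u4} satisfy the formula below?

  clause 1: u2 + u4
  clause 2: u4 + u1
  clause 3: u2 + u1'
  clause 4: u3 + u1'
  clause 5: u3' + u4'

3

There are 2^4 = 16 truth assignments over (u1, u2, u3, u4).
Check each against the 5 clauses (columns in the order u1, u2, u3, u4):
  F F F F  ✗ fails (u2 + u4)
  F F F T  ✓ satisfies all
  F F T F  ✗ fails (u2 + u4)
  F F T T  ✗ fails (u3' + u4')
  F T F F  ✗ fails (u4 + u1)
  F T F T  ✓ satisfies all
  F T T F  ✗ fails (u4 + u1)
  F T T T  ✗ fails (u3' + u4')
  T F F F  ✗ fails (u2 + u4)
  T F F T  ✗ fails (u2 + u1')
  T F T F  ✗ fails (u2 + u4)
  T F T T  ✗ fails (u2 + u1')
  T T F F  ✗ fails (u3 + u1')
  T T F T  ✗ fails (u3 + u1')
  T T T F  ✓ satisfies all
  T T T T  ✗ fails (u3' + u4')
3 of the 16 rows are models.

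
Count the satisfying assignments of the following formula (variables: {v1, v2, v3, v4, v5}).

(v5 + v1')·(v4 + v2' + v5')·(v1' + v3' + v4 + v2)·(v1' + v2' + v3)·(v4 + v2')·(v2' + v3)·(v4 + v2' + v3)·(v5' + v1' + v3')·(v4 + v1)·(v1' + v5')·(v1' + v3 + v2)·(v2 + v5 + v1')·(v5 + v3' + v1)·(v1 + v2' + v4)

4

There are 2^5 = 32 truth assignments over (v1, v2, v3, v4, v5).
Split on v4. With v4 = 1, the clauses containing v4 are satisfied and v4' drops from the rest; 4 of the 2^4 = 16 assignments to the other variables satisfy what remains.
With v4 = 0, by the same count on the reduced clause set, 0 assignments work.
Total: 4 + 0 = 4.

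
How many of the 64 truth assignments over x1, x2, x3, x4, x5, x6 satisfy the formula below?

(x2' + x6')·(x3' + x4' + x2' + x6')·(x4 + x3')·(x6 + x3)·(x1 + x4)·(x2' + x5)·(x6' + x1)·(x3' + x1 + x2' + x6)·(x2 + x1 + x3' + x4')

9

There are 2^6 = 64 truth assignments over (x1, x2, x3, x4, x5, x6).
Split on x5. With x5 = 1, the clauses containing x5 are satisfied and x5' drops from the rest; 5 of the 2^5 = 32 assignments to the other variables satisfy what remains.
With x5 = 0, by the same count on the reduced clause set, 4 assignments work.
Total: 5 + 4 = 9.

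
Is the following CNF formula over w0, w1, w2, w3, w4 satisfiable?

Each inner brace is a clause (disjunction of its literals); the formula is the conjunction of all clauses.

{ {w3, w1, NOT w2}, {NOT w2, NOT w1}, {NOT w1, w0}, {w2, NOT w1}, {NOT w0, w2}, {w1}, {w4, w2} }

No, unsatisfiable

The clause (w1) is unit, so w1 = true.
The clause (NOT w2) is unit, so w2 = false.
That conflicts with the unit clause (w2).
No assignment satisfies every clause.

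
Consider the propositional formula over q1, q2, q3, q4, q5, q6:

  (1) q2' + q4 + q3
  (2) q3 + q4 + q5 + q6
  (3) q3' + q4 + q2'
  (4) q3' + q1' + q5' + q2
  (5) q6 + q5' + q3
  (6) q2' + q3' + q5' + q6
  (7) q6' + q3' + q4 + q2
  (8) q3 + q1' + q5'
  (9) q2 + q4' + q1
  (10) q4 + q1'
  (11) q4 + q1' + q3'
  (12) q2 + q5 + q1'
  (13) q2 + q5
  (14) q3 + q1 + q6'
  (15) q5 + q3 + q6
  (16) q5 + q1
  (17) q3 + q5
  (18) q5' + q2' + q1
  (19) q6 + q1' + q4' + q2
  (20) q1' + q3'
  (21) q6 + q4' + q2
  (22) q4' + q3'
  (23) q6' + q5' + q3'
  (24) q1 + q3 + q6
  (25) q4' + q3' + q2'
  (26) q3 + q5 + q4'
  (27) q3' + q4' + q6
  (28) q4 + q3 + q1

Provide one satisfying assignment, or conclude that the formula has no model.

Suppose q4 = 0.
From the singleton clause (q1'), q1 = 0.
From the singleton clause (q5), q5 = 1.
From the singleton clause (q2'), q2 = 0.
From the singleton clause (q3), q3 = 1.
From the singleton clause (q6'), q6 = 0.
All clauses are satisfied.

q1=0,  q2=0,  q3=1,  q4=0,  q5=1,  q6=0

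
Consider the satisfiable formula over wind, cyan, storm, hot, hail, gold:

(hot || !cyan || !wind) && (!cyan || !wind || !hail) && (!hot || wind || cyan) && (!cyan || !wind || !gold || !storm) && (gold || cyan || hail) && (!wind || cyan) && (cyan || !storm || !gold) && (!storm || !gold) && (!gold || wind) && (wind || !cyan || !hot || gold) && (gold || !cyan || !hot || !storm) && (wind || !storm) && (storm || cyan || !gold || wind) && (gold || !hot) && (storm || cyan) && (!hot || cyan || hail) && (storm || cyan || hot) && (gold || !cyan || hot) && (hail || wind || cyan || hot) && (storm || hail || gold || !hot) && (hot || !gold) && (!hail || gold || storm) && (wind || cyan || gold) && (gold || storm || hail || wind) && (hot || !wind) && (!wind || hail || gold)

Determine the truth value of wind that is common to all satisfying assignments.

Suppose wind = false.
From the singleton clause (!gold), gold = false.
From the singleton clause (!storm), storm = false.
From the singleton clause (!hot), hot = false.
From the singleton clause (cyan), cyan = true.
Now (!cyan) is unsatisfied and unit — conflict.
So every satisfying assignment has wind = True.

True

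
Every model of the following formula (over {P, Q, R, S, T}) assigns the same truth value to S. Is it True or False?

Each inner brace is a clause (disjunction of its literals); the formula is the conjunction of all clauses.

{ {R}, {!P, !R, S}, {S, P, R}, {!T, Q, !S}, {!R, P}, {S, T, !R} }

True

Suppose S = false.
From the singleton clause (R), R = true.
From the singleton clause (!P), P = false.
Now (P) is unsatisfied and unit — conflict.
So every satisfying assignment has S = True.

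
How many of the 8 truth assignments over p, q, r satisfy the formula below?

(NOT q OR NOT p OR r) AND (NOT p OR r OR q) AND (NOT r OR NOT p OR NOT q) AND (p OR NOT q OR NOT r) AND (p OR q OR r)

3

There are 2^3 = 8 truth assignments over (p, q, r).
Check each against the 5 clauses (columns in the order p, q, r):
  F F F  ✗ fails (p OR q OR r)
  F F T  ✓ satisfies all
  F T F  ✓ satisfies all
  F T T  ✗ fails (p OR NOT q OR NOT r)
  T F F  ✗ fails (NOT p OR r OR q)
  T F T  ✓ satisfies all
  T T F  ✗ fails (NOT q OR NOT p OR r)
  T T T  ✗ fails (NOT r OR NOT p OR NOT q)
3 of the 8 rows are models.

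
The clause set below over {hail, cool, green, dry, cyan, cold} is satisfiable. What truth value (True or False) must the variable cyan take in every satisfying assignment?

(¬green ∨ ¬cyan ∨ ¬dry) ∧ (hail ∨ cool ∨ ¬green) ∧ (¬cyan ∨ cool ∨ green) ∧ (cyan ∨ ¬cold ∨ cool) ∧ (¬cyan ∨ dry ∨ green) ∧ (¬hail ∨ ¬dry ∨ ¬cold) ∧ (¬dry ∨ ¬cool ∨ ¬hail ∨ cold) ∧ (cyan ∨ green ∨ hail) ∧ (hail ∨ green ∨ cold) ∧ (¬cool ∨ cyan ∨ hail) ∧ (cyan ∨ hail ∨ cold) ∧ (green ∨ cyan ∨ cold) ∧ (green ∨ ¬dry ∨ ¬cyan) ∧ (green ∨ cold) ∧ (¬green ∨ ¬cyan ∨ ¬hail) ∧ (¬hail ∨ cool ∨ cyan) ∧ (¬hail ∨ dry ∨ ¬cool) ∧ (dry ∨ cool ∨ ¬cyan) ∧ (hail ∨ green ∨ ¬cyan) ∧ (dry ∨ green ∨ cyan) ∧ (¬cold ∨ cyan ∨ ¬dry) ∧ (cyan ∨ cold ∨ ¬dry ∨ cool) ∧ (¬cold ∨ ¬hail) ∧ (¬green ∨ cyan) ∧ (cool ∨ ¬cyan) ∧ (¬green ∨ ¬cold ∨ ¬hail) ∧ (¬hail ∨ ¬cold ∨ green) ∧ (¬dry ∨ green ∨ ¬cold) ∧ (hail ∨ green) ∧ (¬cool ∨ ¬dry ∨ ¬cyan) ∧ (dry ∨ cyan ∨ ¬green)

Suppose cyan = False.
Unit clause (¬green) forces green = False.
Unit clause (hail) forces hail = True.
Unit clause (cold) forces cold = True.
Now (¬cold) is unsatisfied and unit — conflict.
So every satisfying assignment has cyan = True.

True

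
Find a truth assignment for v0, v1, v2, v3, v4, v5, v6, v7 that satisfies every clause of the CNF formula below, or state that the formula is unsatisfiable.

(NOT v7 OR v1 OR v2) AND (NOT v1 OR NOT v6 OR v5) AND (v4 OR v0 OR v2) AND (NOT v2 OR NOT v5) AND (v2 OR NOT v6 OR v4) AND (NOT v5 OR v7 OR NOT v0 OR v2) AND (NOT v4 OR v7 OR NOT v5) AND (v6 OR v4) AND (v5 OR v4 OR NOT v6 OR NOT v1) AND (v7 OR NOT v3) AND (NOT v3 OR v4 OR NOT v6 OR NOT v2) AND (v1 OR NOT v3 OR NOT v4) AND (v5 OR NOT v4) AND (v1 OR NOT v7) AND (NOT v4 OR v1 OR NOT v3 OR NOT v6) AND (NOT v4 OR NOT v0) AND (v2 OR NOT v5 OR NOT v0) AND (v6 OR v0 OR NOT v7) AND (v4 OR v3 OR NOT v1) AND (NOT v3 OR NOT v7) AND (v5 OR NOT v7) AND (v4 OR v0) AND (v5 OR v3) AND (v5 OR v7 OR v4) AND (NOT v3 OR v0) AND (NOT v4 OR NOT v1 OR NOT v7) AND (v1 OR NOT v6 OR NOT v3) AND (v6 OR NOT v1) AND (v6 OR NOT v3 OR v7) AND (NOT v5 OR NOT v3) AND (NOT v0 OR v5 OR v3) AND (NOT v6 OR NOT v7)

Branch on v2: set v2 = false.
Branch on v7: set v7 = false.
(NOT v3) alone gives v3 = false.
(v5) alone gives v5 = true.
(NOT v0) alone gives v0 = false.
(v4) alone gives v4 = true.
That conflicts with the unit clause (NOT v4).
So v7 must be the other value — set v7 = true.
(v1) alone gives v1 = true.
(NOT v3) alone gives v3 = false.
(v4) alone gives v4 = true.
That conflicts with the unit clause (NOT v4).
Both values of v7 lead to a conflict.
So v2 must be the other value — set v2 = true.
(NOT v5) alone gives v5 = false.
(NOT v4) alone gives v4 = false.
(v6) alone gives v6 = true.
(NOT v1) alone gives v1 = false.
(NOT v3) alone gives v3 = false.
That conflicts with the unit clause (v3).
Both values of v2 lead to a conflict.

UNSATISFIABLE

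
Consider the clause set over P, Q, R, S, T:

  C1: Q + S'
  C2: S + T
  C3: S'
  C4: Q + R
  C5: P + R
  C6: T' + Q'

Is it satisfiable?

Unit clause (S') forces S = 0.
Unit clause (T) forces T = 1.
Unit clause (Q') forces Q = 0.
Unit clause (R) forces R = 1.
All clauses hold; P can take either value.
A satisfying assignment: P ↦ 1, Q ↦ 0, R ↦ 1, S ↦ 0, T ↦ 1.

Yes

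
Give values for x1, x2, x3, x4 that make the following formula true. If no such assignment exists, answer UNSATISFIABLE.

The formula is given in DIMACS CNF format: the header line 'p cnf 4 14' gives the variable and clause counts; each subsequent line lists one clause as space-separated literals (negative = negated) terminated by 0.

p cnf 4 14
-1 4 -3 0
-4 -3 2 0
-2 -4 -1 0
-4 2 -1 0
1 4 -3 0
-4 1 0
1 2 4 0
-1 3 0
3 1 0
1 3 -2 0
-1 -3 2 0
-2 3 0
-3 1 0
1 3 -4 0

Suppose x4 = False.
Suppose x1 = False.
(¬x3) alone gives x3 = False.
Now (x3) is unsatisfied and unit — conflict.
That branch fails; take x1 = True instead.
(¬x3) alone gives x3 = False.
Now (x3) is unsatisfied and unit — conflict.
Neither x1 = True nor x1 = False works.
That branch fails; take x4 = True instead.
(x1) alone gives x1 = True.
(¬x2) alone gives x2 = False.
Now (x2) is unsatisfied and unit — conflict.
Neither x4 = True nor x4 = False works.

UNSATISFIABLE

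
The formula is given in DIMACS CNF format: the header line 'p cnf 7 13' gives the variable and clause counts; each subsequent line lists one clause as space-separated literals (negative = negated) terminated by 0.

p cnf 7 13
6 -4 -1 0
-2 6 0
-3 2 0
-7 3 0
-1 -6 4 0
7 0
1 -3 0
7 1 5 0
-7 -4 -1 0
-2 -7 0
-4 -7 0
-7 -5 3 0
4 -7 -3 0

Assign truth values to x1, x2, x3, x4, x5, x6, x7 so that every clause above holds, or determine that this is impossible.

UNSATISFIABLE

Unit clause (x7) forces x7 = True.
Unit clause (x3) forces x3 = True.
Unit clause (x2) forces x2 = True.
But (¬x2) is also a unit clause — contradiction.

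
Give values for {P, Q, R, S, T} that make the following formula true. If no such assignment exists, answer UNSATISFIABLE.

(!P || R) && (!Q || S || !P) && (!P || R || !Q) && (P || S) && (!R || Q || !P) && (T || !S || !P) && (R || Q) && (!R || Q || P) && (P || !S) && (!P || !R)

Try P = false.
Unit clause (S) forces S = true.
That conflicts with the unit clause (!S).
That branch fails; take P = true instead.
Unit clause (R) forces R = true.
That conflicts with the unit clause (!R).
Either choice for P ends in contradiction.

UNSATISFIABLE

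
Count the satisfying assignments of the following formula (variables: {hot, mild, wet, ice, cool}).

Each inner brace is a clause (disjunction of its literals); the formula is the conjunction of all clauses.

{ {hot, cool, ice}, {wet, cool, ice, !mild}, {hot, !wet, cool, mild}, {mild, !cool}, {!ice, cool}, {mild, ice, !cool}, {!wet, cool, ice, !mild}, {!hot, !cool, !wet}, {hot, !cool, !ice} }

There are 2^5 = 32 truth assignments over (hot, mild, wet, ice, cool).
Split on hot. With hot = true, the clauses containing hot are satisfied and !hot drops from the rest; 4 of the 2^4 = 16 assignments to the other variables satisfy what remains.
With hot = false, by the same count on the reduced clause set, 2 assignments work.
Total: 4 + 2 = 6.

6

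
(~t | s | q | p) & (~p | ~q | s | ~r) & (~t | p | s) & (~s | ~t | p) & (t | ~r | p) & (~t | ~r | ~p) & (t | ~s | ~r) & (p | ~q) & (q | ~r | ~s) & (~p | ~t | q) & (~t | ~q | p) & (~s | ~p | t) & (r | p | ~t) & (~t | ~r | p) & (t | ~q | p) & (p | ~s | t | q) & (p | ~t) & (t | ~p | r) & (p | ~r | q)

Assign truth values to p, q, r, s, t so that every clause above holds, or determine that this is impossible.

p=1, q=1, r=0, s=1, t=1

Branch on p: set p = 1.
Branch on t: set t = 1.
The clause (~r) is unit, so r = 0.
The clause (q) is unit, so q = 1.
No clause remains; s is free.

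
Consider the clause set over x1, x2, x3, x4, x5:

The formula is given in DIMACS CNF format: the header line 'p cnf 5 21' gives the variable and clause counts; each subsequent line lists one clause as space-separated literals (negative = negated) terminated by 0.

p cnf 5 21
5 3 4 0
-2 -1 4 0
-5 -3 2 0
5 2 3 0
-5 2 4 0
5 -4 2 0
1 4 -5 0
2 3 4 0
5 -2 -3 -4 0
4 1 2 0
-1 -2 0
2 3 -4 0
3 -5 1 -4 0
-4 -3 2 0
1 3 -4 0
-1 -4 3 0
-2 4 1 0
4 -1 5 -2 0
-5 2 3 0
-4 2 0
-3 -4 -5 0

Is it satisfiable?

Branch on x1: set x1 = True.
Unit clause (¬x2) forces x2 = False.
Unit clause (¬x4) forces x4 = False.
Unit clause (¬x5) forces x5 = False.
Unit clause (x3) forces x3 = True.
All clauses are satisfied.
A satisfying assignment: x1=True, x2=False, x3=True, x4=False, x5=False.

Yes, satisfiable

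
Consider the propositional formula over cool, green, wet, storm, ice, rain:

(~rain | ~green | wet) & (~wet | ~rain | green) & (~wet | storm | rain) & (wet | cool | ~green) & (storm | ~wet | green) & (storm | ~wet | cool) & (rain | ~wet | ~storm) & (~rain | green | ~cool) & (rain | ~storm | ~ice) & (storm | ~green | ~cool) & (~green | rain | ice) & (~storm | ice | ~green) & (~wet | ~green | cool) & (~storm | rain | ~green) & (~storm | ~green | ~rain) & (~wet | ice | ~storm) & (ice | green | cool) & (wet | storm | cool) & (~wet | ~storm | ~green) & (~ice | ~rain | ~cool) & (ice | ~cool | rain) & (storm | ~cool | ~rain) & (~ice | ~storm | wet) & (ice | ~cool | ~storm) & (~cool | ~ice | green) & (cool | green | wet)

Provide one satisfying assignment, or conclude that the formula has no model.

Suppose rain = 0.
Suppose wet = 0.
Suppose cool = 1.
(ice) alone gives ice = 1.
(~storm) alone gives storm = 0.
(~green) alone gives green = 0.
That conflicts with the unit clause (green).
Backtrack on cool: now try cool = 0.
(~green) alone gives green = 0.
That conflicts with the unit clause (green).
Either choice for cool ends in contradiction.
Backtrack on wet: now try wet = 1.
(storm) alone gives storm = 1.
That conflicts with the unit clause (~storm).
Either choice for wet ends in contradiction.
Backtrack on rain: now try rain = 1.
Suppose green = 0.
(~wet) alone gives wet = 0.
(~cool) alone gives cool = 0.
That conflicts with the unit clause (cool).
Backtrack on green: now try green = 1.
(wet) alone gives wet = 1.
(cool) alone gives cool = 1.
(storm) alone gives storm = 1.
That conflicts with the unit clause (~storm).
Either choice for green ends in contradiction.
Either choice for rain ends in contradiction.

UNSATISFIABLE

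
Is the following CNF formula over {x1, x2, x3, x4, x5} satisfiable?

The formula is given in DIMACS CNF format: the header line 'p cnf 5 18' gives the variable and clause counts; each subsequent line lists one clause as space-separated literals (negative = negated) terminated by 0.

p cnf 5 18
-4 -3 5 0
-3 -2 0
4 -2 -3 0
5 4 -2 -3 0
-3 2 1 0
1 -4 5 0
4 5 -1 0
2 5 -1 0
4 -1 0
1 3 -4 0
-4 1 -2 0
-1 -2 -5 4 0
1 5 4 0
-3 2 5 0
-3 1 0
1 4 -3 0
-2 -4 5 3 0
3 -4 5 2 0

Branch on x3: set x3 = False.
Branch on x4: set x4 = True.
(x1) alone gives x1 = True.
Branch on x2: set x2 = False.
(x5) alone gives x5 = True.
Every clause now holds.
A satisfying assignment: x1=True; x2=False; x3=False; x4=True; x5=True.

Yes, satisfiable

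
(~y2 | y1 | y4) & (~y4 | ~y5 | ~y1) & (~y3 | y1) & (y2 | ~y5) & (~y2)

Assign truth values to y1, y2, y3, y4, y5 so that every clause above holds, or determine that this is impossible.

The clause (~y2) is unit, so y2 = 0.
The clause (~y5) is unit, so y5 = 0.
Suppose y3 = 0.
No clause remains; y1, y4 are free.

y1 ↦ 1, y2 ↦ 0, y3 ↦ 0, y4 ↦ 1, y5 ↦ 0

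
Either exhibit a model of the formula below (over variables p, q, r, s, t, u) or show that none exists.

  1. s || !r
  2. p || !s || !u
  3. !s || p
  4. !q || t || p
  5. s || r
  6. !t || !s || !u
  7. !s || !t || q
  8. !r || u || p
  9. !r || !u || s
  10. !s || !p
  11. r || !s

UNSATISFIABLE

Try s = true.
(p) alone gives p = true.
But (!p) is also a unit clause — contradiction.
Backtrack on s: now try s = false.
(!r) alone gives r = false.
But (r) is also a unit clause — contradiction.
Both values of s lead to a conflict.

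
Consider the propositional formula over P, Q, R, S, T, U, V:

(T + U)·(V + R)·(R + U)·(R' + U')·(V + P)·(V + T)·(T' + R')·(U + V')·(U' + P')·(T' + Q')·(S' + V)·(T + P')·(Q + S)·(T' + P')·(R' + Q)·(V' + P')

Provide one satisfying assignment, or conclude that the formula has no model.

Case T = 0:
The clause (U) is unit, so U = 1.
The clause (R') is unit, so R = 0.
The clause (V) is unit, so V = 1.
The clause (P') is unit, so P = 0.
Case Q = 1:
No clause remains; S is free.

P ↦ 0; Q ↦ 1; R ↦ 0; S ↦ 0; T ↦ 0; U ↦ 1; V ↦ 1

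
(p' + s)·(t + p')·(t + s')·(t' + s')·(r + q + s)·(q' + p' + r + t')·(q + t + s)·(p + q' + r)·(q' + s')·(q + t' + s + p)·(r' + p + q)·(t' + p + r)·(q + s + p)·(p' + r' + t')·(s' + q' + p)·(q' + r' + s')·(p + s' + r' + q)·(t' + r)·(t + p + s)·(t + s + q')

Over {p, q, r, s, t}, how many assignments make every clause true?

There are 2^5 = 32 truth assignments over (p, q, r, s, t).
Split on p. With p = 1, the clauses containing p are satisfied and p' drops from the rest; 0 of the 2^4 = 16 assignments to the other variables satisfy what remains.
With p = 0, by the same count on the reduced clause set, 1 assignment works.
Total: 0 + 1 = 1.

1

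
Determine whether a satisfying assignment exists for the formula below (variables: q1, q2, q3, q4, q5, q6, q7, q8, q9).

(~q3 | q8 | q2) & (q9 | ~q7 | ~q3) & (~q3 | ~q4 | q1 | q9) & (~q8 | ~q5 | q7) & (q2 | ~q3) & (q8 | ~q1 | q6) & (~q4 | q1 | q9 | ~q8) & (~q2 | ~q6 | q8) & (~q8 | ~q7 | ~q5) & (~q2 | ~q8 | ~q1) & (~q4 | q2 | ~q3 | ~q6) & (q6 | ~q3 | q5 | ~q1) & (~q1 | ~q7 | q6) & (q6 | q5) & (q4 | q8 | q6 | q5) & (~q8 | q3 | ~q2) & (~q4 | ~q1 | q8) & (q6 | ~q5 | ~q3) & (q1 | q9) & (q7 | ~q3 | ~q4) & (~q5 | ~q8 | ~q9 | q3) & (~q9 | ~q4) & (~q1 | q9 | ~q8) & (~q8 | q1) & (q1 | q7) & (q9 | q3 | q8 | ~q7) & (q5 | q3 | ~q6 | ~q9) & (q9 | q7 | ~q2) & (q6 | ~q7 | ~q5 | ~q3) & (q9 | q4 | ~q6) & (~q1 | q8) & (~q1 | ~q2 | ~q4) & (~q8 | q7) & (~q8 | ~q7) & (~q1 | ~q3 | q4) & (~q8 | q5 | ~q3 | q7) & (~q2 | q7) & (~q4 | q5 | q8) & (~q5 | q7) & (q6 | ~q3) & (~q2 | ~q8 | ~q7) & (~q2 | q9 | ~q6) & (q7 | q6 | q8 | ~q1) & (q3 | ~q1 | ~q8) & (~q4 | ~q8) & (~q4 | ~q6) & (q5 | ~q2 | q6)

Suppose q2 = 1.
(q7) alone gives q7 = 1.
(~q8) alone gives q8 = 0.
(~q6) alone gives q6 = 0.
(~q1) alone gives q1 = 0.
(q5) alone gives q5 = 1.
(~q3) alone gives q3 = 0.
(q9) alone gives q9 = 1.
(~q4) alone gives q4 = 0.
This assignment satisfies each clause.
A satisfying assignment: q1: 0,  q2: 1,  q3: 0,  q4: 0,  q5: 1,  q6: 0,  q7: 1,  q8: 0,  q9: 1.

Yes, satisfiable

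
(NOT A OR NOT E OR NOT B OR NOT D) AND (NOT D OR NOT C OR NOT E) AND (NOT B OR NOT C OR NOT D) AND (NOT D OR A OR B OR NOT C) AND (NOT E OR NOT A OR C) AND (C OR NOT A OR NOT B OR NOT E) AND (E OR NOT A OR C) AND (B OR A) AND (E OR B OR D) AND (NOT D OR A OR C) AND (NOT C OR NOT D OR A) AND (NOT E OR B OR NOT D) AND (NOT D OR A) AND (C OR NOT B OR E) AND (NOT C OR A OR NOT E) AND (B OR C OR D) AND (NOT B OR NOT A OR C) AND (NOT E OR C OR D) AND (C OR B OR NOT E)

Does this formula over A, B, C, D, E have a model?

Yes

Case B = false:
From the singleton clause (A), A = true.
Case E = true:
From the singleton clause (C), C = true.
From the singleton clause (NOT D), D = false.
This assignment satisfies each clause.
A satisfying assignment: A=true, B=false, C=true, D=false, E=true.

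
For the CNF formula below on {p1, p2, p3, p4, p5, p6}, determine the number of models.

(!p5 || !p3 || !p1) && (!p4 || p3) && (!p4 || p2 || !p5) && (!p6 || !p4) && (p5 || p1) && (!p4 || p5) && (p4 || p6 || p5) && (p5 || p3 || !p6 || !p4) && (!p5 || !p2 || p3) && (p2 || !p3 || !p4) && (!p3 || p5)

11

There are 2^6 = 64 truth assignments over (p1, p2, p3, p4, p5, p6).
Split on p3. With p3 = true, the clauses containing p3 are satisfied and !p3 drops from the rest; 5 of the 2^5 = 32 assignments to the other variables satisfy what remains.
With p3 = false, by the same count on the reduced clause set, 6 assignments work.
(One model: p1=F, p2=F, p3=F, p4=F, p5=T, p6=F.)
Total: 5 + 6 = 11.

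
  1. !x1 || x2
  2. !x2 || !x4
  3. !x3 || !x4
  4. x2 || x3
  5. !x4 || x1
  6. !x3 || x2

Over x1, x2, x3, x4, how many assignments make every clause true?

There are 2^4 = 16 truth assignments over (x1, x2, x3, x4).
Check each against the 6 clauses (columns in the order x1, x2, x3, x4):
  F F F F  ✗ fails (x2 || x3)
  F F F T  ✗ fails (x2 || x3)
  F F T F  ✗ fails (!x3 || x2)
  F F T T  ✗ fails (!x3 || !x4)
  F T F F  ✓ satisfies all
  F T F T  ✗ fails (!x2 || !x4)
  F T T F  ✓ satisfies all
  F T T T  ✗ fails (!x2 || !x4)
  T F F F  ✗ fails (!x1 || x2)
  T F F T  ✗ fails (!x1 || x2)
  T F T F  ✗ fails (!x1 || x2)
  T F T T  ✗ fails (!x1 || x2)
  T T F F  ✓ satisfies all
  T T F T  ✗ fails (!x2 || !x4)
  T T T F  ✓ satisfies all
  T T T T  ✗ fails (!x2 || !x4)
4 of the 16 rows are models.

4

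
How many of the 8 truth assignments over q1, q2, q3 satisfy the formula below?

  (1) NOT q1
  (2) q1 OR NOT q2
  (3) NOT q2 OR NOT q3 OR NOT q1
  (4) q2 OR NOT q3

1

There are 2^3 = 8 truth assignments over (q1, q2, q3).
Split on q2. With q2 = true, the clauses containing q2 are satisfied and NOT q2 drops from the rest; 0 of the 2^2 = 4 assignments to the other variables satisfy what remains.
With q2 = false, by the same count on the reduced clause set, 1 assignment works.
Total: 0 + 1 = 1.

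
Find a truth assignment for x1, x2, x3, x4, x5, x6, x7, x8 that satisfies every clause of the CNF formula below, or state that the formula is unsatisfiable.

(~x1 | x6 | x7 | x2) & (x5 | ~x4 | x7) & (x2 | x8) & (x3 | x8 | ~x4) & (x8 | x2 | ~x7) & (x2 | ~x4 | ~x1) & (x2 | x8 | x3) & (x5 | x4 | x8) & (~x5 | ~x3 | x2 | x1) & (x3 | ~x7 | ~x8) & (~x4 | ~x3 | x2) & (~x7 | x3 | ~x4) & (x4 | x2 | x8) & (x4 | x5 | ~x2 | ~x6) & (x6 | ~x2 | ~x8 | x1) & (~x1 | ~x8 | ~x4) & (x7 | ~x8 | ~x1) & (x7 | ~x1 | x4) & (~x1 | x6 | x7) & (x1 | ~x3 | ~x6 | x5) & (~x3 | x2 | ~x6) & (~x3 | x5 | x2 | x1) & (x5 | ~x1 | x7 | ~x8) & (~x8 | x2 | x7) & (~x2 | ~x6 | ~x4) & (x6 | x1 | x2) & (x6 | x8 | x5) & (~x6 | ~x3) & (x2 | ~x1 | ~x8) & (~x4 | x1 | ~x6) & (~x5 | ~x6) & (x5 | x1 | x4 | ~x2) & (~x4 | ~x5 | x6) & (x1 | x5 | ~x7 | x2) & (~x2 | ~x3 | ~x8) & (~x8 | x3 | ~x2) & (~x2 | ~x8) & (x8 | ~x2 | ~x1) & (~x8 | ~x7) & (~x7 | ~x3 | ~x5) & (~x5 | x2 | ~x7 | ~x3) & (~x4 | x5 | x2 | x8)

x1: 0, x2: 1, x3: 0, x4: 0, x5: 1, x6: 0, x7: 1, x8: 0

Suppose x2 = 1.
From the singleton clause (~x8), x8 = 0.
From the singleton clause (~x1), x1 = 0.
Suppose x3 = 0.
From the singleton clause (~x4), x4 = 0.
From the singleton clause (x5), x5 = 1.
From the singleton clause (~x6), x6 = 0.
No clause remains; x7 is free.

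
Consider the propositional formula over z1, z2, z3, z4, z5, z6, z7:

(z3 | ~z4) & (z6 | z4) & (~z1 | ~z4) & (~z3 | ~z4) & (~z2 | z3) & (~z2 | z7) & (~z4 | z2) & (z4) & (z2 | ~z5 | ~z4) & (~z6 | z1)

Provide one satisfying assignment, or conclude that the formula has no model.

UNSATISFIABLE

(z4) alone gives z4 = 1.
(z3) alone gives z3 = 1.
Now (~z3) is unsatisfied and unit — conflict.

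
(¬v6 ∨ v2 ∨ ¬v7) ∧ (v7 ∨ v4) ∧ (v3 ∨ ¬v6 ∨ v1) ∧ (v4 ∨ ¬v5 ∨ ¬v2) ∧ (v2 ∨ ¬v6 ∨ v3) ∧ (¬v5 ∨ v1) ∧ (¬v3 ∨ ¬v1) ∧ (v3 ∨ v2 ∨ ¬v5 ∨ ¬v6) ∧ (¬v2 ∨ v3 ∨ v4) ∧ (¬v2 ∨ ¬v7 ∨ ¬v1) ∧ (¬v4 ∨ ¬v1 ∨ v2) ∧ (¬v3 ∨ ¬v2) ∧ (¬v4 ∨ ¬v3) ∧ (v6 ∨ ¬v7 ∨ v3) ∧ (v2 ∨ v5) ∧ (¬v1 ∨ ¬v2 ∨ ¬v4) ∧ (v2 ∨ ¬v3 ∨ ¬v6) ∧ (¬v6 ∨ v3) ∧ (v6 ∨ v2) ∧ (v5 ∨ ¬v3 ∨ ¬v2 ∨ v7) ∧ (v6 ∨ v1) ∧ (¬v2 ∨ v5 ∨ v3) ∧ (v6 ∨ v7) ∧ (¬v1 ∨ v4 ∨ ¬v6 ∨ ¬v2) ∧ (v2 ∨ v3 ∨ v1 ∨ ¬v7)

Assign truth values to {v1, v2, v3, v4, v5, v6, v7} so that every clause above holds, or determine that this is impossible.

UNSATISFIABLE

Case v7 = True:
Case v6 = False:
The clause (v3) is unit, so v3 = True.
The clause (¬v1) is unit, so v1 = False.
Now (v1) is unsatisfied and unit — conflict.
That branch fails; take v6 = True instead.
The clause (v2) is unit, so v2 = True.
The clause (¬v1) is unit, so v1 = False.
The clause (v3) is unit, so v3 = True.
Now (¬v3) is unsatisfied and unit — conflict.
Both values of v6 lead to a conflict.
That branch fails; take v7 = False instead.
The clause (v4) is unit, so v4 = True.
The clause (¬v3) is unit, so v3 = False.
The clause (¬v6) is unit, so v6 = False.
Now (v6) is unsatisfied and unit — conflict.
Both values of v7 lead to a conflict.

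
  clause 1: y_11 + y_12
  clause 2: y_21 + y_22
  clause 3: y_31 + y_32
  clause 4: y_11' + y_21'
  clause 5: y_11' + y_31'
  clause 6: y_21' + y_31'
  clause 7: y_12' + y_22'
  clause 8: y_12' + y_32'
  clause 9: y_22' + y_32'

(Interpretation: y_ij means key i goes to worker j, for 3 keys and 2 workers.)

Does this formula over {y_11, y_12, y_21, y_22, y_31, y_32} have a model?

Suppose y_11 = 1.
(y_21') alone gives y_21 = 0.
(y_22) alone gives y_22 = 1.
(y_31') alone gives y_31 = 0.
(y_32) alone gives y_32 = 1.
That conflicts with the unit clause (y_32').
Backtrack on y_11: now try y_11 = 0.
(y_12) alone gives y_12 = 1.
(y_22') alone gives y_22 = 0.
(y_21) alone gives y_21 = 1.
(y_31') alone gives y_31 = 0.
(y_32) alone gives y_32 = 1.
That conflicts with the unit clause (y_32').
Both values of y_11 lead to a conflict.
No assignment satisfies every clause.

No, unsatisfiable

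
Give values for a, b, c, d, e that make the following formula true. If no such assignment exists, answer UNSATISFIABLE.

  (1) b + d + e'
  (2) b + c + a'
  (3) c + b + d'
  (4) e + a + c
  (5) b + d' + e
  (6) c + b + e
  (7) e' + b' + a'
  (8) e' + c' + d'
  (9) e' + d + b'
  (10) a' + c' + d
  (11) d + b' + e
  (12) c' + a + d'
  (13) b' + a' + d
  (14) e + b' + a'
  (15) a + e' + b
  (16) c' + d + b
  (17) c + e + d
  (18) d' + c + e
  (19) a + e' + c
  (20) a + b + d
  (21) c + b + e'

UNSATISFIABLE

Try b = 1.
Try e = 0.
Unit clause (d) forces d = 1.
Unit clause (a') forces a = 0.
Unit clause (c) forces c = 1.
That conflicts with the unit clause (c').
Undo e and try e = 1.
Unit clause (a') forces a = 0.
Unit clause (d) forces d = 1.
Unit clause (c') forces c = 0.
That conflicts with the unit clause (c).
Both values of e lead to a conflict.
Undo b and try b = 0.
Try d = 1.
Unit clause (c) forces c = 1.
Unit clause (e) forces e = 1.
That conflicts with the unit clause (e').
Undo d and try d = 0.
Unit clause (e') forces e = 0.
Unit clause (c) forces c = 1.
That conflicts with the unit clause (c').
Both values of d lead to a conflict.
Both values of b lead to a conflict.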